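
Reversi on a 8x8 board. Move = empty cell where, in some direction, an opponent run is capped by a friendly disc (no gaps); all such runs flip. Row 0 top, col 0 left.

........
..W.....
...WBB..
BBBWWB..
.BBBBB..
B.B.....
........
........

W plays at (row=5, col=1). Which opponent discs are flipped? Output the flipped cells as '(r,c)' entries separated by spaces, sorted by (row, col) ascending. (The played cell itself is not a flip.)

Answer: (4,2)

Derivation:
Dir NW: first cell '.' (not opp) -> no flip
Dir N: opp run (4,1) (3,1), next='.' -> no flip
Dir NE: opp run (4,2) capped by W -> flip
Dir W: opp run (5,0), next=edge -> no flip
Dir E: opp run (5,2), next='.' -> no flip
Dir SW: first cell '.' (not opp) -> no flip
Dir S: first cell '.' (not opp) -> no flip
Dir SE: first cell '.' (not opp) -> no flip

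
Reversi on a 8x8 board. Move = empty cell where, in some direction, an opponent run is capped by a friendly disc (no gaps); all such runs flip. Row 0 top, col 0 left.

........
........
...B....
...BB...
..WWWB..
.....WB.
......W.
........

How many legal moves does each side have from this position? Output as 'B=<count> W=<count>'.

-- B to move --
(3,1): no bracket -> illegal
(3,2): no bracket -> illegal
(3,5): no bracket -> illegal
(4,1): flips 3 -> legal
(4,6): no bracket -> illegal
(5,1): flips 1 -> legal
(5,2): flips 1 -> legal
(5,3): flips 1 -> legal
(5,4): flips 2 -> legal
(5,7): no bracket -> illegal
(6,4): no bracket -> illegal
(6,5): flips 1 -> legal
(6,7): no bracket -> illegal
(7,5): no bracket -> illegal
(7,6): flips 1 -> legal
(7,7): flips 3 -> legal
B mobility = 8
-- W to move --
(1,2): no bracket -> illegal
(1,3): flips 2 -> legal
(1,4): no bracket -> illegal
(2,2): flips 1 -> legal
(2,4): flips 2 -> legal
(2,5): flips 1 -> legal
(3,2): no bracket -> illegal
(3,5): flips 1 -> legal
(3,6): no bracket -> illegal
(4,6): flips 2 -> legal
(4,7): no bracket -> illegal
(5,4): no bracket -> illegal
(5,7): flips 1 -> legal
(6,5): no bracket -> illegal
(6,7): no bracket -> illegal
W mobility = 7

Answer: B=8 W=7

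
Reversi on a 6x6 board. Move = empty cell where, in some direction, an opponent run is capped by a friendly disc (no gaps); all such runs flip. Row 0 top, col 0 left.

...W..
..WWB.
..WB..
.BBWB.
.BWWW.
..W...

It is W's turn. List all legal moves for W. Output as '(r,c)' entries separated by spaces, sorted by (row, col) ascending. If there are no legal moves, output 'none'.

Answer: (1,5) (2,0) (2,1) (2,4) (2,5) (3,0) (3,5) (4,0) (4,5)

Derivation:
(0,4): no bracket -> illegal
(0,5): no bracket -> illegal
(1,5): flips 1 -> legal
(2,0): flips 1 -> legal
(2,1): flips 1 -> legal
(2,4): flips 2 -> legal
(2,5): flips 2 -> legal
(3,0): flips 3 -> legal
(3,5): flips 1 -> legal
(4,0): flips 2 -> legal
(4,5): flips 2 -> legal
(5,0): no bracket -> illegal
(5,1): no bracket -> illegal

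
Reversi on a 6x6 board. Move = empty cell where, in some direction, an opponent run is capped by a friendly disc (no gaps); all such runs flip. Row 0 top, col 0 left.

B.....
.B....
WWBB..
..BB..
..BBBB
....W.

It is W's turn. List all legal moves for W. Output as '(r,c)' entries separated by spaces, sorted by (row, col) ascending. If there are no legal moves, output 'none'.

Answer: (0,1) (0,2) (2,4) (3,4)

Derivation:
(0,1): flips 1 -> legal
(0,2): flips 1 -> legal
(1,0): no bracket -> illegal
(1,2): no bracket -> illegal
(1,3): no bracket -> illegal
(1,4): no bracket -> illegal
(2,4): flips 2 -> legal
(3,1): no bracket -> illegal
(3,4): flips 1 -> legal
(3,5): no bracket -> illegal
(4,1): no bracket -> illegal
(5,1): no bracket -> illegal
(5,2): no bracket -> illegal
(5,3): no bracket -> illegal
(5,5): no bracket -> illegal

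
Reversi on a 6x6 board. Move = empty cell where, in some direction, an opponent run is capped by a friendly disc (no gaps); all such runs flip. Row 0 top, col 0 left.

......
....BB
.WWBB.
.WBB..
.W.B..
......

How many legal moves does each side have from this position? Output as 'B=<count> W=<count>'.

Answer: B=6 W=6

Derivation:
-- B to move --
(1,0): flips 1 -> legal
(1,1): flips 1 -> legal
(1,2): flips 1 -> legal
(1,3): no bracket -> illegal
(2,0): flips 2 -> legal
(3,0): flips 1 -> legal
(4,0): no bracket -> illegal
(4,2): no bracket -> illegal
(5,0): flips 1 -> legal
(5,1): no bracket -> illegal
(5,2): no bracket -> illegal
B mobility = 6
-- W to move --
(0,3): no bracket -> illegal
(0,4): no bracket -> illegal
(0,5): flips 3 -> legal
(1,2): no bracket -> illegal
(1,3): no bracket -> illegal
(2,5): flips 2 -> legal
(3,4): flips 2 -> legal
(3,5): no bracket -> illegal
(4,2): flips 1 -> legal
(4,4): flips 1 -> legal
(5,2): no bracket -> illegal
(5,3): no bracket -> illegal
(5,4): flips 2 -> legal
W mobility = 6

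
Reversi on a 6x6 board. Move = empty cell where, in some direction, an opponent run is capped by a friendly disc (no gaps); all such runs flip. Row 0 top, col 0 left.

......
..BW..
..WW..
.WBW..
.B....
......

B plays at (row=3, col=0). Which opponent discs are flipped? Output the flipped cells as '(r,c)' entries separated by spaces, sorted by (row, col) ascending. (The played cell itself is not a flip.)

Answer: (3,1)

Derivation:
Dir NW: edge -> no flip
Dir N: first cell '.' (not opp) -> no flip
Dir NE: first cell '.' (not opp) -> no flip
Dir W: edge -> no flip
Dir E: opp run (3,1) capped by B -> flip
Dir SW: edge -> no flip
Dir S: first cell '.' (not opp) -> no flip
Dir SE: first cell 'B' (not opp) -> no flip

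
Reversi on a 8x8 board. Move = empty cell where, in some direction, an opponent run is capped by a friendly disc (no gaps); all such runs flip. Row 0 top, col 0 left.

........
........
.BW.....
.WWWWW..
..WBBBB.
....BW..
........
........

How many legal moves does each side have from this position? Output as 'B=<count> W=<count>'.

Answer: B=10 W=11

Derivation:
-- B to move --
(1,1): flips 2 -> legal
(1,2): no bracket -> illegal
(1,3): no bracket -> illegal
(2,0): no bracket -> illegal
(2,3): flips 3 -> legal
(2,4): flips 2 -> legal
(2,5): flips 2 -> legal
(2,6): flips 1 -> legal
(3,0): no bracket -> illegal
(3,6): no bracket -> illegal
(4,0): no bracket -> illegal
(4,1): flips 2 -> legal
(5,1): no bracket -> illegal
(5,2): no bracket -> illegal
(5,3): no bracket -> illegal
(5,6): flips 1 -> legal
(6,4): flips 1 -> legal
(6,5): flips 1 -> legal
(6,6): flips 1 -> legal
B mobility = 10
-- W to move --
(1,0): flips 1 -> legal
(1,1): flips 1 -> legal
(1,2): no bracket -> illegal
(2,0): flips 1 -> legal
(3,0): no bracket -> illegal
(3,6): no bracket -> illegal
(3,7): flips 1 -> legal
(4,7): flips 4 -> legal
(5,2): flips 1 -> legal
(5,3): flips 3 -> legal
(5,6): flips 1 -> legal
(5,7): flips 1 -> legal
(6,3): no bracket -> illegal
(6,4): flips 2 -> legal
(6,5): flips 2 -> legal
W mobility = 11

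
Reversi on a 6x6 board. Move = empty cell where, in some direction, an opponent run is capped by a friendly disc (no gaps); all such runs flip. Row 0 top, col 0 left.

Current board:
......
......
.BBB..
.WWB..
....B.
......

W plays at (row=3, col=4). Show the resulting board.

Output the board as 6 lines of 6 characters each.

Answer: ......
......
.BBB..
.WWWW.
....B.
......

Derivation:
Place W at (3,4); scan 8 dirs for brackets.
Dir NW: opp run (2,3), next='.' -> no flip
Dir N: first cell '.' (not opp) -> no flip
Dir NE: first cell '.' (not opp) -> no flip
Dir W: opp run (3,3) capped by W -> flip
Dir E: first cell '.' (not opp) -> no flip
Dir SW: first cell '.' (not opp) -> no flip
Dir S: opp run (4,4), next='.' -> no flip
Dir SE: first cell '.' (not opp) -> no flip
All flips: (3,3)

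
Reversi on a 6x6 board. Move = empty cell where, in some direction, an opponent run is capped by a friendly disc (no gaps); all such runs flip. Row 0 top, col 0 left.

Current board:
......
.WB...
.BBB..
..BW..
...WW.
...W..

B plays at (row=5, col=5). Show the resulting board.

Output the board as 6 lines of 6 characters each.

Answer: ......
.WB...
.BBB..
..BB..
...WB.
...W.B

Derivation:
Place B at (5,5); scan 8 dirs for brackets.
Dir NW: opp run (4,4) (3,3) capped by B -> flip
Dir N: first cell '.' (not opp) -> no flip
Dir NE: edge -> no flip
Dir W: first cell '.' (not opp) -> no flip
Dir E: edge -> no flip
Dir SW: edge -> no flip
Dir S: edge -> no flip
Dir SE: edge -> no flip
All flips: (3,3) (4,4)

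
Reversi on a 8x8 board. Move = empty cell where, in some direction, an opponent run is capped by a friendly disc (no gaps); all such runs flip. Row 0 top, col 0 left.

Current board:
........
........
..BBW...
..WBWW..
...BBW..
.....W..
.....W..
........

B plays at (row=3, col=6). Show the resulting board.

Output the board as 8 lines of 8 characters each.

Answer: ........
........
..BBW...
..WBBBB.
...BBW..
.....W..
.....W..
........

Derivation:
Place B at (3,6); scan 8 dirs for brackets.
Dir NW: first cell '.' (not opp) -> no flip
Dir N: first cell '.' (not opp) -> no flip
Dir NE: first cell '.' (not opp) -> no flip
Dir W: opp run (3,5) (3,4) capped by B -> flip
Dir E: first cell '.' (not opp) -> no flip
Dir SW: opp run (4,5), next='.' -> no flip
Dir S: first cell '.' (not opp) -> no flip
Dir SE: first cell '.' (not opp) -> no flip
All flips: (3,4) (3,5)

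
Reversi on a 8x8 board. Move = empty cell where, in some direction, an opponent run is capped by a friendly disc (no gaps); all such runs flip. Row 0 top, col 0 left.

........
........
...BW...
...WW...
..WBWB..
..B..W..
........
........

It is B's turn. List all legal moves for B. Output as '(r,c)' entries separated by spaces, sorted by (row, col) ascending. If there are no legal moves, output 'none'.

(1,3): no bracket -> illegal
(1,4): no bracket -> illegal
(1,5): no bracket -> illegal
(2,2): no bracket -> illegal
(2,5): flips 2 -> legal
(3,1): no bracket -> illegal
(3,2): flips 1 -> legal
(3,5): no bracket -> illegal
(4,1): flips 1 -> legal
(4,6): no bracket -> illegal
(5,1): no bracket -> illegal
(5,3): no bracket -> illegal
(5,4): no bracket -> illegal
(5,6): no bracket -> illegal
(6,4): no bracket -> illegal
(6,5): flips 1 -> legal
(6,6): no bracket -> illegal

Answer: (2,5) (3,2) (4,1) (6,5)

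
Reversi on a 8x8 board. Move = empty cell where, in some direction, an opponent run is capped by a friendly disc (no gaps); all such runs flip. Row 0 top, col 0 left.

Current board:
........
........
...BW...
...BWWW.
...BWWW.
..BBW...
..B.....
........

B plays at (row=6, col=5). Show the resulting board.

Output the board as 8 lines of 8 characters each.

Place B at (6,5); scan 8 dirs for brackets.
Dir NW: opp run (5,4) capped by B -> flip
Dir N: first cell '.' (not opp) -> no flip
Dir NE: first cell '.' (not opp) -> no flip
Dir W: first cell '.' (not opp) -> no flip
Dir E: first cell '.' (not opp) -> no flip
Dir SW: first cell '.' (not opp) -> no flip
Dir S: first cell '.' (not opp) -> no flip
Dir SE: first cell '.' (not opp) -> no flip
All flips: (5,4)

Answer: ........
........
...BW...
...BWWW.
...BWWW.
..BBB...
..B..B..
........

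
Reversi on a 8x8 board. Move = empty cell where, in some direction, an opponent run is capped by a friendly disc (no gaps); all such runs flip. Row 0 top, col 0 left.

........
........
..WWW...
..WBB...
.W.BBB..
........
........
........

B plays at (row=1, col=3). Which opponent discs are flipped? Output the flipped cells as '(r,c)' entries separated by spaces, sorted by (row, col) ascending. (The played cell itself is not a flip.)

Answer: (2,3)

Derivation:
Dir NW: first cell '.' (not opp) -> no flip
Dir N: first cell '.' (not opp) -> no flip
Dir NE: first cell '.' (not opp) -> no flip
Dir W: first cell '.' (not opp) -> no flip
Dir E: first cell '.' (not opp) -> no flip
Dir SW: opp run (2,2), next='.' -> no flip
Dir S: opp run (2,3) capped by B -> flip
Dir SE: opp run (2,4), next='.' -> no flip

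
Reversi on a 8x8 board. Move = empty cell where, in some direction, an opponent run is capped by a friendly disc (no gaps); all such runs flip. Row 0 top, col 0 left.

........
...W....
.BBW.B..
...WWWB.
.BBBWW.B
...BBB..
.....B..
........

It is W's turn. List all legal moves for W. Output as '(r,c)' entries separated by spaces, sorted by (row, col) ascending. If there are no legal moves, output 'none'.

(1,0): no bracket -> illegal
(1,1): flips 1 -> legal
(1,2): no bracket -> illegal
(1,4): no bracket -> illegal
(1,5): flips 1 -> legal
(1,6): flips 1 -> legal
(2,0): flips 2 -> legal
(2,4): no bracket -> illegal
(2,6): no bracket -> illegal
(2,7): flips 1 -> legal
(3,0): no bracket -> illegal
(3,1): flips 1 -> legal
(3,2): no bracket -> illegal
(3,7): flips 1 -> legal
(4,0): flips 3 -> legal
(4,6): no bracket -> illegal
(5,0): no bracket -> illegal
(5,1): flips 1 -> legal
(5,2): flips 1 -> legal
(5,6): no bracket -> illegal
(5,7): no bracket -> illegal
(6,2): flips 1 -> legal
(6,3): flips 3 -> legal
(6,4): flips 1 -> legal
(6,6): flips 1 -> legal
(7,4): no bracket -> illegal
(7,5): flips 2 -> legal
(7,6): no bracket -> illegal

Answer: (1,1) (1,5) (1,6) (2,0) (2,7) (3,1) (3,7) (4,0) (5,1) (5,2) (6,2) (6,3) (6,4) (6,6) (7,5)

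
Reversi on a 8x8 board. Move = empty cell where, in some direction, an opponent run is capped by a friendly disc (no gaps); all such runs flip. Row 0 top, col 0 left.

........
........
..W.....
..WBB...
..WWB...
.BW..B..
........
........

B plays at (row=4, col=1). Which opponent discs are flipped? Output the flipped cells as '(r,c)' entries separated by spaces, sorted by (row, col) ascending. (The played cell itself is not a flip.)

Answer: (4,2) (4,3)

Derivation:
Dir NW: first cell '.' (not opp) -> no flip
Dir N: first cell '.' (not opp) -> no flip
Dir NE: opp run (3,2), next='.' -> no flip
Dir W: first cell '.' (not opp) -> no flip
Dir E: opp run (4,2) (4,3) capped by B -> flip
Dir SW: first cell '.' (not opp) -> no flip
Dir S: first cell 'B' (not opp) -> no flip
Dir SE: opp run (5,2), next='.' -> no flip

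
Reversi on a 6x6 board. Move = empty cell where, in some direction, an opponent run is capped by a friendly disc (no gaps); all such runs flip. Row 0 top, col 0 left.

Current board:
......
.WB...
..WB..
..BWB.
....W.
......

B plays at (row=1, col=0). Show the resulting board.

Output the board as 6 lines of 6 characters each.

Place B at (1,0); scan 8 dirs for brackets.
Dir NW: edge -> no flip
Dir N: first cell '.' (not opp) -> no flip
Dir NE: first cell '.' (not opp) -> no flip
Dir W: edge -> no flip
Dir E: opp run (1,1) capped by B -> flip
Dir SW: edge -> no flip
Dir S: first cell '.' (not opp) -> no flip
Dir SE: first cell '.' (not opp) -> no flip
All flips: (1,1)

Answer: ......
BBB...
..WB..
..BWB.
....W.
......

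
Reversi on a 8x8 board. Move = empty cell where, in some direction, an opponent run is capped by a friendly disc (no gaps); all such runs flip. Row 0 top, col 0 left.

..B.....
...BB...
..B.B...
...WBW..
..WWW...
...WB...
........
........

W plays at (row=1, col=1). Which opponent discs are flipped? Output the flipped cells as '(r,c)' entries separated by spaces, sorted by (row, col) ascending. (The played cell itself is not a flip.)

Dir NW: first cell '.' (not opp) -> no flip
Dir N: first cell '.' (not opp) -> no flip
Dir NE: opp run (0,2), next=edge -> no flip
Dir W: first cell '.' (not opp) -> no flip
Dir E: first cell '.' (not opp) -> no flip
Dir SW: first cell '.' (not opp) -> no flip
Dir S: first cell '.' (not opp) -> no flip
Dir SE: opp run (2,2) capped by W -> flip

Answer: (2,2)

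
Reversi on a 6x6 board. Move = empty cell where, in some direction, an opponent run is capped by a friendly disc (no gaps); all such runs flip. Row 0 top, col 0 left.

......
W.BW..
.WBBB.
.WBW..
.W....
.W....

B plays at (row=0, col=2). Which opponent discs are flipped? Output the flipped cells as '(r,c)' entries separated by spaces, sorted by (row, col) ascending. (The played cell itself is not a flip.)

Dir NW: edge -> no flip
Dir N: edge -> no flip
Dir NE: edge -> no flip
Dir W: first cell '.' (not opp) -> no flip
Dir E: first cell '.' (not opp) -> no flip
Dir SW: first cell '.' (not opp) -> no flip
Dir S: first cell 'B' (not opp) -> no flip
Dir SE: opp run (1,3) capped by B -> flip

Answer: (1,3)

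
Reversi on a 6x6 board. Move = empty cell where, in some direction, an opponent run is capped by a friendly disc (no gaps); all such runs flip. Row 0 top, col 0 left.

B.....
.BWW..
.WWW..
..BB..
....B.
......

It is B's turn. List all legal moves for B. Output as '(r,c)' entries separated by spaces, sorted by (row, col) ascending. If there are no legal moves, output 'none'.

Answer: (0,2) (0,3) (1,0) (1,4) (3,1)

Derivation:
(0,1): no bracket -> illegal
(0,2): flips 2 -> legal
(0,3): flips 2 -> legal
(0,4): no bracket -> illegal
(1,0): flips 1 -> legal
(1,4): flips 3 -> legal
(2,0): no bracket -> illegal
(2,4): no bracket -> illegal
(3,0): no bracket -> illegal
(3,1): flips 1 -> legal
(3,4): no bracket -> illegal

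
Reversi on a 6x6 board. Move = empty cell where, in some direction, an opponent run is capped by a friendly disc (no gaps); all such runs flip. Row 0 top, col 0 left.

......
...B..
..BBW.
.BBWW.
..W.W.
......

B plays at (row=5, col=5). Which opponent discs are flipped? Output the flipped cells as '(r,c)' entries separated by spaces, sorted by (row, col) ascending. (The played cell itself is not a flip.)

Answer: (3,3) (4,4)

Derivation:
Dir NW: opp run (4,4) (3,3) capped by B -> flip
Dir N: first cell '.' (not opp) -> no flip
Dir NE: edge -> no flip
Dir W: first cell '.' (not opp) -> no flip
Dir E: edge -> no flip
Dir SW: edge -> no flip
Dir S: edge -> no flip
Dir SE: edge -> no flip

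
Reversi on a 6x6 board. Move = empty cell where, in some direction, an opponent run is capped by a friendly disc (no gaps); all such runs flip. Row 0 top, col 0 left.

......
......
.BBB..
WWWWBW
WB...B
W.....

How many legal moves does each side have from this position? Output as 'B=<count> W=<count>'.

-- B to move --
(2,0): no bracket -> illegal
(2,4): no bracket -> illegal
(2,5): flips 1 -> legal
(4,2): flips 1 -> legal
(4,3): flips 2 -> legal
(4,4): flips 1 -> legal
(5,1): no bracket -> illegal
B mobility = 4
-- W to move --
(1,0): flips 1 -> legal
(1,1): flips 2 -> legal
(1,2): flips 2 -> legal
(1,3): flips 2 -> legal
(1,4): flips 1 -> legal
(2,0): no bracket -> illegal
(2,4): no bracket -> illegal
(2,5): no bracket -> illegal
(4,2): flips 1 -> legal
(4,3): no bracket -> illegal
(4,4): no bracket -> illegal
(5,1): flips 1 -> legal
(5,2): flips 1 -> legal
(5,4): no bracket -> illegal
(5,5): flips 1 -> legal
W mobility = 9

Answer: B=4 W=9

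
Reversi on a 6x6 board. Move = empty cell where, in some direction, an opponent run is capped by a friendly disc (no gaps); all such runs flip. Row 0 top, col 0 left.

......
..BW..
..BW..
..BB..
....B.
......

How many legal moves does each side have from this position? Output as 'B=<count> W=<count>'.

-- B to move --
(0,2): no bracket -> illegal
(0,3): flips 2 -> legal
(0,4): flips 1 -> legal
(1,4): flips 2 -> legal
(2,4): flips 1 -> legal
(3,4): flips 1 -> legal
B mobility = 5
-- W to move --
(0,1): flips 1 -> legal
(0,2): no bracket -> illegal
(0,3): no bracket -> illegal
(1,1): flips 1 -> legal
(2,1): flips 1 -> legal
(2,4): no bracket -> illegal
(3,1): flips 1 -> legal
(3,4): no bracket -> illegal
(3,5): no bracket -> illegal
(4,1): flips 1 -> legal
(4,2): no bracket -> illegal
(4,3): flips 1 -> legal
(4,5): no bracket -> illegal
(5,3): no bracket -> illegal
(5,4): no bracket -> illegal
(5,5): no bracket -> illegal
W mobility = 6

Answer: B=5 W=6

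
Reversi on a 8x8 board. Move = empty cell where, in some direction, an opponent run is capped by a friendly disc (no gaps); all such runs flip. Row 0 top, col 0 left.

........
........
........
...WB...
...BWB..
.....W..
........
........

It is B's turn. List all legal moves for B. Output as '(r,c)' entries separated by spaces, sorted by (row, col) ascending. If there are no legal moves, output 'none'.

(2,2): no bracket -> illegal
(2,3): flips 1 -> legal
(2,4): no bracket -> illegal
(3,2): flips 1 -> legal
(3,5): no bracket -> illegal
(4,2): no bracket -> illegal
(4,6): no bracket -> illegal
(5,3): no bracket -> illegal
(5,4): flips 1 -> legal
(5,6): no bracket -> illegal
(6,4): no bracket -> illegal
(6,5): flips 1 -> legal
(6,6): no bracket -> illegal

Answer: (2,3) (3,2) (5,4) (6,5)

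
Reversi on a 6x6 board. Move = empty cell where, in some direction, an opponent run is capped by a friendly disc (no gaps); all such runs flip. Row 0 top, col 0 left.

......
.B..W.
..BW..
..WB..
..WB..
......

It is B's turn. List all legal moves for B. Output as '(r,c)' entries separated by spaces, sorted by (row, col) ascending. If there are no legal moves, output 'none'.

(0,3): no bracket -> illegal
(0,4): no bracket -> illegal
(0,5): no bracket -> illegal
(1,2): no bracket -> illegal
(1,3): flips 1 -> legal
(1,5): no bracket -> illegal
(2,1): flips 1 -> legal
(2,4): flips 1 -> legal
(2,5): no bracket -> illegal
(3,1): flips 1 -> legal
(3,4): no bracket -> illegal
(4,1): flips 1 -> legal
(5,1): flips 1 -> legal
(5,2): flips 2 -> legal
(5,3): no bracket -> illegal

Answer: (1,3) (2,1) (2,4) (3,1) (4,1) (5,1) (5,2)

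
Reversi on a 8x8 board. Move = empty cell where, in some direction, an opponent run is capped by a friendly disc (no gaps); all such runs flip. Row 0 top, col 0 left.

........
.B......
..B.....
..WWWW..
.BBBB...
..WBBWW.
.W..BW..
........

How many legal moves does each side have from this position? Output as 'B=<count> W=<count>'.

Answer: B=13 W=9

Derivation:
-- B to move --
(2,1): flips 1 -> legal
(2,3): flips 2 -> legal
(2,4): flips 2 -> legal
(2,5): flips 1 -> legal
(2,6): flips 1 -> legal
(3,1): no bracket -> illegal
(3,6): no bracket -> illegal
(4,5): no bracket -> illegal
(4,6): flips 1 -> legal
(4,7): no bracket -> illegal
(5,0): no bracket -> illegal
(5,1): flips 1 -> legal
(5,7): flips 2 -> legal
(6,0): no bracket -> illegal
(6,2): flips 1 -> legal
(6,3): flips 1 -> legal
(6,6): flips 2 -> legal
(6,7): no bracket -> illegal
(7,0): flips 2 -> legal
(7,1): no bracket -> illegal
(7,2): no bracket -> illegal
(7,4): no bracket -> illegal
(7,5): no bracket -> illegal
(7,6): flips 1 -> legal
B mobility = 13
-- W to move --
(0,0): flips 2 -> legal
(0,1): no bracket -> illegal
(0,2): no bracket -> illegal
(1,0): no bracket -> illegal
(1,2): flips 1 -> legal
(1,3): no bracket -> illegal
(2,0): no bracket -> illegal
(2,1): no bracket -> illegal
(2,3): no bracket -> illegal
(3,0): flips 1 -> legal
(3,1): no bracket -> illegal
(4,0): no bracket -> illegal
(4,5): no bracket -> illegal
(5,0): flips 1 -> legal
(5,1): flips 1 -> legal
(6,2): flips 2 -> legal
(6,3): flips 3 -> legal
(7,3): flips 1 -> legal
(7,4): flips 3 -> legal
(7,5): no bracket -> illegal
W mobility = 9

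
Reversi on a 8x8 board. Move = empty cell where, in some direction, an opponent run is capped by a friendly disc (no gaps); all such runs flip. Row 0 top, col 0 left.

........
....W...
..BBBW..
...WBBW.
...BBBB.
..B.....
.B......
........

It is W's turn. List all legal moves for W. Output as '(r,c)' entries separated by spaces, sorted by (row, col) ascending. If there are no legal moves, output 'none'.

Answer: (1,1) (1,3) (1,5) (2,1) (3,2) (5,3) (5,4) (5,5) (5,6) (7,0)

Derivation:
(1,1): flips 1 -> legal
(1,2): no bracket -> illegal
(1,3): flips 1 -> legal
(1,5): flips 1 -> legal
(2,1): flips 3 -> legal
(2,6): no bracket -> illegal
(3,1): no bracket -> illegal
(3,2): flips 1 -> legal
(3,7): no bracket -> illegal
(4,1): no bracket -> illegal
(4,2): no bracket -> illegal
(4,7): no bracket -> illegal
(5,0): no bracket -> illegal
(5,1): no bracket -> illegal
(5,3): flips 1 -> legal
(5,4): flips 4 -> legal
(5,5): flips 3 -> legal
(5,6): flips 1 -> legal
(5,7): no bracket -> illegal
(6,0): no bracket -> illegal
(6,2): no bracket -> illegal
(6,3): no bracket -> illegal
(7,0): flips 4 -> legal
(7,1): no bracket -> illegal
(7,2): no bracket -> illegal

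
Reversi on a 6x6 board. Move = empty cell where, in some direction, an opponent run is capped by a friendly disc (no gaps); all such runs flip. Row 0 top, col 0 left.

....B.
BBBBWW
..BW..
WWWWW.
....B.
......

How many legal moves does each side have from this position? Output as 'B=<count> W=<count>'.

Answer: B=5 W=7

Derivation:
-- B to move --
(0,3): no bracket -> illegal
(0,5): no bracket -> illegal
(2,0): no bracket -> illegal
(2,1): no bracket -> illegal
(2,4): flips 3 -> legal
(2,5): no bracket -> illegal
(3,5): no bracket -> illegal
(4,0): flips 1 -> legal
(4,1): no bracket -> illegal
(4,2): flips 1 -> legal
(4,3): flips 2 -> legal
(4,5): flips 2 -> legal
B mobility = 5
-- W to move --
(0,0): flips 2 -> legal
(0,1): flips 1 -> legal
(0,2): flips 2 -> legal
(0,3): flips 1 -> legal
(0,5): no bracket -> illegal
(2,0): no bracket -> illegal
(2,1): flips 1 -> legal
(2,4): no bracket -> illegal
(3,5): no bracket -> illegal
(4,3): no bracket -> illegal
(4,5): no bracket -> illegal
(5,3): no bracket -> illegal
(5,4): flips 1 -> legal
(5,5): flips 1 -> legal
W mobility = 7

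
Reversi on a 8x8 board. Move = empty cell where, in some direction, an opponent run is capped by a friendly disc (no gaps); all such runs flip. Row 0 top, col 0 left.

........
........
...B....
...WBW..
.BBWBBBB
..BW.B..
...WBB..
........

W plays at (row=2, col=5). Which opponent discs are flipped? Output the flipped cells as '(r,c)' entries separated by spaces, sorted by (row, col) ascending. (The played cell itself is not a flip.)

Dir NW: first cell '.' (not opp) -> no flip
Dir N: first cell '.' (not opp) -> no flip
Dir NE: first cell '.' (not opp) -> no flip
Dir W: first cell '.' (not opp) -> no flip
Dir E: first cell '.' (not opp) -> no flip
Dir SW: opp run (3,4) capped by W -> flip
Dir S: first cell 'W' (not opp) -> no flip
Dir SE: first cell '.' (not opp) -> no flip

Answer: (3,4)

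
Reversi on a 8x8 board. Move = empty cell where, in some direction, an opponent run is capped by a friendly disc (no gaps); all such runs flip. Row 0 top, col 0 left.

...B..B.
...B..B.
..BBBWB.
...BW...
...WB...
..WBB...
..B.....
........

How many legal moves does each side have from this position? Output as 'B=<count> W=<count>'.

Answer: B=6 W=12

Derivation:
-- B to move --
(1,4): no bracket -> illegal
(1,5): no bracket -> illegal
(3,2): flips 1 -> legal
(3,5): flips 1 -> legal
(3,6): no bracket -> illegal
(4,1): no bracket -> illegal
(4,2): flips 2 -> legal
(4,5): flips 1 -> legal
(5,1): flips 1 -> legal
(6,1): flips 4 -> legal
(6,3): no bracket -> illegal
B mobility = 6
-- W to move --
(0,2): no bracket -> illegal
(0,4): no bracket -> illegal
(0,5): no bracket -> illegal
(0,7): flips 1 -> legal
(1,1): no bracket -> illegal
(1,2): flips 1 -> legal
(1,4): flips 1 -> legal
(1,5): no bracket -> illegal
(1,7): no bracket -> illegal
(2,1): flips 3 -> legal
(2,7): flips 1 -> legal
(3,1): no bracket -> illegal
(3,2): flips 1 -> legal
(3,5): no bracket -> illegal
(3,6): no bracket -> illegal
(3,7): no bracket -> illegal
(4,2): no bracket -> illegal
(4,5): flips 1 -> legal
(5,1): no bracket -> illegal
(5,5): flips 2 -> legal
(6,1): no bracket -> illegal
(6,3): flips 1 -> legal
(6,4): flips 2 -> legal
(6,5): flips 1 -> legal
(7,1): no bracket -> illegal
(7,2): flips 1 -> legal
(7,3): no bracket -> illegal
W mobility = 12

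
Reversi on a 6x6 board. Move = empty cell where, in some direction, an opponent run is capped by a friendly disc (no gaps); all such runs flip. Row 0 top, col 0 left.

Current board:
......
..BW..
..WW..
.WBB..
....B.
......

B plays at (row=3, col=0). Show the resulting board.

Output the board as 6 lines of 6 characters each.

Answer: ......
..BW..
..WW..
BBBB..
....B.
......

Derivation:
Place B at (3,0); scan 8 dirs for brackets.
Dir NW: edge -> no flip
Dir N: first cell '.' (not opp) -> no flip
Dir NE: first cell '.' (not opp) -> no flip
Dir W: edge -> no flip
Dir E: opp run (3,1) capped by B -> flip
Dir SW: edge -> no flip
Dir S: first cell '.' (not opp) -> no flip
Dir SE: first cell '.' (not opp) -> no flip
All flips: (3,1)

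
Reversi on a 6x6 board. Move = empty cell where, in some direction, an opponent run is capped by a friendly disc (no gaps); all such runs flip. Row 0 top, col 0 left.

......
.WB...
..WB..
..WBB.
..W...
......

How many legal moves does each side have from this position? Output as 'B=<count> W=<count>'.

-- B to move --
(0,0): flips 2 -> legal
(0,1): no bracket -> illegal
(0,2): no bracket -> illegal
(1,0): flips 1 -> legal
(1,3): no bracket -> illegal
(2,0): no bracket -> illegal
(2,1): flips 1 -> legal
(3,1): flips 1 -> legal
(4,1): flips 1 -> legal
(4,3): no bracket -> illegal
(5,1): flips 1 -> legal
(5,2): flips 3 -> legal
(5,3): no bracket -> illegal
B mobility = 7
-- W to move --
(0,1): no bracket -> illegal
(0,2): flips 1 -> legal
(0,3): no bracket -> illegal
(1,3): flips 1 -> legal
(1,4): flips 1 -> legal
(2,1): no bracket -> illegal
(2,4): flips 2 -> legal
(2,5): no bracket -> illegal
(3,5): flips 2 -> legal
(4,3): no bracket -> illegal
(4,4): flips 1 -> legal
(4,5): no bracket -> illegal
W mobility = 6

Answer: B=7 W=6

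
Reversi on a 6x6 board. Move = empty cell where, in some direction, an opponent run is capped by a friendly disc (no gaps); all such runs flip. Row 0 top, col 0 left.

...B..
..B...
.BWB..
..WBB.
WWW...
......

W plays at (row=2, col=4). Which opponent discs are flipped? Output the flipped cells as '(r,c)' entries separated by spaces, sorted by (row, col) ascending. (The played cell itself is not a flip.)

Answer: (2,3) (3,3)

Derivation:
Dir NW: first cell '.' (not opp) -> no flip
Dir N: first cell '.' (not opp) -> no flip
Dir NE: first cell '.' (not opp) -> no flip
Dir W: opp run (2,3) capped by W -> flip
Dir E: first cell '.' (not opp) -> no flip
Dir SW: opp run (3,3) capped by W -> flip
Dir S: opp run (3,4), next='.' -> no flip
Dir SE: first cell '.' (not opp) -> no flip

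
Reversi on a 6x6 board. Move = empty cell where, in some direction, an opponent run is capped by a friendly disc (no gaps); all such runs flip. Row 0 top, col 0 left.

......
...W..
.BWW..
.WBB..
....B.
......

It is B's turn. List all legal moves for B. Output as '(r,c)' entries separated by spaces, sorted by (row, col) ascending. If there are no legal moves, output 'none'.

(0,2): no bracket -> illegal
(0,3): flips 2 -> legal
(0,4): no bracket -> illegal
(1,1): flips 1 -> legal
(1,2): flips 1 -> legal
(1,4): flips 1 -> legal
(2,0): no bracket -> illegal
(2,4): flips 2 -> legal
(3,0): flips 1 -> legal
(3,4): no bracket -> illegal
(4,0): no bracket -> illegal
(4,1): flips 1 -> legal
(4,2): no bracket -> illegal

Answer: (0,3) (1,1) (1,2) (1,4) (2,4) (3,0) (4,1)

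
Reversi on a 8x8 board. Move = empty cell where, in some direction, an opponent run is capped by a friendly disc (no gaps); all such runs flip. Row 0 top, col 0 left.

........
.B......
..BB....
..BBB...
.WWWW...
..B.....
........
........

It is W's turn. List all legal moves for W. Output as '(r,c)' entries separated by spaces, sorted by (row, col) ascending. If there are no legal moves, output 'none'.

(0,0): flips 3 -> legal
(0,1): no bracket -> illegal
(0,2): no bracket -> illegal
(1,0): no bracket -> illegal
(1,2): flips 2 -> legal
(1,3): flips 2 -> legal
(1,4): flips 2 -> legal
(2,0): no bracket -> illegal
(2,1): flips 1 -> legal
(2,4): flips 2 -> legal
(2,5): flips 1 -> legal
(3,1): no bracket -> illegal
(3,5): no bracket -> illegal
(4,5): no bracket -> illegal
(5,1): no bracket -> illegal
(5,3): no bracket -> illegal
(6,1): flips 1 -> legal
(6,2): flips 1 -> legal
(6,3): flips 1 -> legal

Answer: (0,0) (1,2) (1,3) (1,4) (2,1) (2,4) (2,5) (6,1) (6,2) (6,3)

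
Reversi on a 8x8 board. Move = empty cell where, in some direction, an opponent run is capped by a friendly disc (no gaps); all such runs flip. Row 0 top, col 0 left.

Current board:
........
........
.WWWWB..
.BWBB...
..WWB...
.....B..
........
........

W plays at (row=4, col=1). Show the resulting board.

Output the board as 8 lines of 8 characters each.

Answer: ........
........
.WWWWB..
.WWBB...
.WWWB...
.....B..
........
........

Derivation:
Place W at (4,1); scan 8 dirs for brackets.
Dir NW: first cell '.' (not opp) -> no flip
Dir N: opp run (3,1) capped by W -> flip
Dir NE: first cell 'W' (not opp) -> no flip
Dir W: first cell '.' (not opp) -> no flip
Dir E: first cell 'W' (not opp) -> no flip
Dir SW: first cell '.' (not opp) -> no flip
Dir S: first cell '.' (not opp) -> no flip
Dir SE: first cell '.' (not opp) -> no flip
All flips: (3,1)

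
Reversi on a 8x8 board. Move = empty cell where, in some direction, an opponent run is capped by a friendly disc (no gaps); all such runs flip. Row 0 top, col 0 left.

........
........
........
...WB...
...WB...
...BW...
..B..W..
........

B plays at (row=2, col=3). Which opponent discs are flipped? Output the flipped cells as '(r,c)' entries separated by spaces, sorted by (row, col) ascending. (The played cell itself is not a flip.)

Dir NW: first cell '.' (not opp) -> no flip
Dir N: first cell '.' (not opp) -> no flip
Dir NE: first cell '.' (not opp) -> no flip
Dir W: first cell '.' (not opp) -> no flip
Dir E: first cell '.' (not opp) -> no flip
Dir SW: first cell '.' (not opp) -> no flip
Dir S: opp run (3,3) (4,3) capped by B -> flip
Dir SE: first cell 'B' (not opp) -> no flip

Answer: (3,3) (4,3)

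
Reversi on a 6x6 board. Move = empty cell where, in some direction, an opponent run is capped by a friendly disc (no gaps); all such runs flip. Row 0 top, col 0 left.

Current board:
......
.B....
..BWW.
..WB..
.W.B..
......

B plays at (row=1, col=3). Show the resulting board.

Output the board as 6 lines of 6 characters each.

Place B at (1,3); scan 8 dirs for brackets.
Dir NW: first cell '.' (not opp) -> no flip
Dir N: first cell '.' (not opp) -> no flip
Dir NE: first cell '.' (not opp) -> no flip
Dir W: first cell '.' (not opp) -> no flip
Dir E: first cell '.' (not opp) -> no flip
Dir SW: first cell 'B' (not opp) -> no flip
Dir S: opp run (2,3) capped by B -> flip
Dir SE: opp run (2,4), next='.' -> no flip
All flips: (2,3)

Answer: ......
.B.B..
..BBW.
..WB..
.W.B..
......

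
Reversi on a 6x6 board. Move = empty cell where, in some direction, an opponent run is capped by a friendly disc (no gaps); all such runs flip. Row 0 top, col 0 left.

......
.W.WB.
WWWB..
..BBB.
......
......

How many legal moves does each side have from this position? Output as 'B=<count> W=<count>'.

-- B to move --
(0,0): flips 2 -> legal
(0,1): no bracket -> illegal
(0,2): no bracket -> illegal
(0,3): flips 1 -> legal
(0,4): no bracket -> illegal
(1,0): flips 1 -> legal
(1,2): flips 2 -> legal
(2,4): no bracket -> illegal
(3,0): no bracket -> illegal
(3,1): no bracket -> illegal
B mobility = 4
-- W to move --
(0,3): no bracket -> illegal
(0,4): no bracket -> illegal
(0,5): no bracket -> illegal
(1,2): no bracket -> illegal
(1,5): flips 1 -> legal
(2,4): flips 1 -> legal
(2,5): no bracket -> illegal
(3,1): no bracket -> illegal
(3,5): no bracket -> illegal
(4,1): no bracket -> illegal
(4,2): flips 1 -> legal
(4,3): flips 3 -> legal
(4,4): flips 1 -> legal
(4,5): no bracket -> illegal
W mobility = 5

Answer: B=4 W=5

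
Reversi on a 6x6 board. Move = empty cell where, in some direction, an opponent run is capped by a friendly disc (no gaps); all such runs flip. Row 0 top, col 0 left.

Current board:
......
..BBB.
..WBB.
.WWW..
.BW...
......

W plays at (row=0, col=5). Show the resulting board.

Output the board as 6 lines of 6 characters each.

Place W at (0,5); scan 8 dirs for brackets.
Dir NW: edge -> no flip
Dir N: edge -> no flip
Dir NE: edge -> no flip
Dir W: first cell '.' (not opp) -> no flip
Dir E: edge -> no flip
Dir SW: opp run (1,4) (2,3) capped by W -> flip
Dir S: first cell '.' (not opp) -> no flip
Dir SE: edge -> no flip
All flips: (1,4) (2,3)

Answer: .....W
..BBW.
..WWB.
.WWW..
.BW...
......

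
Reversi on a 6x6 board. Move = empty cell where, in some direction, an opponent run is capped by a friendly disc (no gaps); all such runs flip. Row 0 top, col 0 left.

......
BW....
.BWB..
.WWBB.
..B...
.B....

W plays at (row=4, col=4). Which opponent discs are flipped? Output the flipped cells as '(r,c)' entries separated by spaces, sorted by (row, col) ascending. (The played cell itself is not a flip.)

Dir NW: opp run (3,3) capped by W -> flip
Dir N: opp run (3,4), next='.' -> no flip
Dir NE: first cell '.' (not opp) -> no flip
Dir W: first cell '.' (not opp) -> no flip
Dir E: first cell '.' (not opp) -> no flip
Dir SW: first cell '.' (not opp) -> no flip
Dir S: first cell '.' (not opp) -> no flip
Dir SE: first cell '.' (not opp) -> no flip

Answer: (3,3)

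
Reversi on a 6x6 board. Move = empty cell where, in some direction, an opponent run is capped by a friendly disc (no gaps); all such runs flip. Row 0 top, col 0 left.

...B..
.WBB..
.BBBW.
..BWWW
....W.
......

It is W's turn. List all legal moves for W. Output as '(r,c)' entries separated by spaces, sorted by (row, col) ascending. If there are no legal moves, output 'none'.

(0,1): flips 2 -> legal
(0,2): flips 1 -> legal
(0,4): no bracket -> illegal
(1,0): no bracket -> illegal
(1,4): flips 2 -> legal
(2,0): flips 3 -> legal
(3,0): no bracket -> illegal
(3,1): flips 2 -> legal
(4,1): no bracket -> illegal
(4,2): no bracket -> illegal
(4,3): no bracket -> illegal

Answer: (0,1) (0,2) (1,4) (2,0) (3,1)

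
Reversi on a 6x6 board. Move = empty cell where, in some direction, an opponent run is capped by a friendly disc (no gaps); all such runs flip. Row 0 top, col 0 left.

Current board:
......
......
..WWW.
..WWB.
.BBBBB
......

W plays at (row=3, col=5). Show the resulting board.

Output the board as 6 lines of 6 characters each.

Answer: ......
......
..WWW.
..WWWW
.BBBBB
......

Derivation:
Place W at (3,5); scan 8 dirs for brackets.
Dir NW: first cell 'W' (not opp) -> no flip
Dir N: first cell '.' (not opp) -> no flip
Dir NE: edge -> no flip
Dir W: opp run (3,4) capped by W -> flip
Dir E: edge -> no flip
Dir SW: opp run (4,4), next='.' -> no flip
Dir S: opp run (4,5), next='.' -> no flip
Dir SE: edge -> no flip
All flips: (3,4)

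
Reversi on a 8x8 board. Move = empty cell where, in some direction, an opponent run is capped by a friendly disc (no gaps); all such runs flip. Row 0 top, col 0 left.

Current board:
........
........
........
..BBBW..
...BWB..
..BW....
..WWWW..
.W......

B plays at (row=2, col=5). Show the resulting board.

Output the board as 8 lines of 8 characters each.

Place B at (2,5); scan 8 dirs for brackets.
Dir NW: first cell '.' (not opp) -> no flip
Dir N: first cell '.' (not opp) -> no flip
Dir NE: first cell '.' (not opp) -> no flip
Dir W: first cell '.' (not opp) -> no flip
Dir E: first cell '.' (not opp) -> no flip
Dir SW: first cell 'B' (not opp) -> no flip
Dir S: opp run (3,5) capped by B -> flip
Dir SE: first cell '.' (not opp) -> no flip
All flips: (3,5)

Answer: ........
........
.....B..
..BBBB..
...BWB..
..BW....
..WWWW..
.W......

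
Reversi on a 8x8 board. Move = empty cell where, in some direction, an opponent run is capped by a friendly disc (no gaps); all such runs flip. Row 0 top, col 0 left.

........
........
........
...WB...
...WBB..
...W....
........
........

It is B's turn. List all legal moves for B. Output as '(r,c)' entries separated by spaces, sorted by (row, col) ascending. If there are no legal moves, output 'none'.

Answer: (2,2) (3,2) (4,2) (5,2) (6,2)

Derivation:
(2,2): flips 1 -> legal
(2,3): no bracket -> illegal
(2,4): no bracket -> illegal
(3,2): flips 1 -> legal
(4,2): flips 1 -> legal
(5,2): flips 1 -> legal
(5,4): no bracket -> illegal
(6,2): flips 1 -> legal
(6,3): no bracket -> illegal
(6,4): no bracket -> illegal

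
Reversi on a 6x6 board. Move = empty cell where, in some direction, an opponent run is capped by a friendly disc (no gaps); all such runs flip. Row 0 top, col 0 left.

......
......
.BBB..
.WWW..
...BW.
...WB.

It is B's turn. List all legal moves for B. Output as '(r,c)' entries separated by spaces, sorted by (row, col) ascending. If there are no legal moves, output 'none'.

Answer: (3,4) (4,0) (4,1) (4,2) (4,5) (5,2) (5,5)

Derivation:
(2,0): no bracket -> illegal
(2,4): no bracket -> illegal
(3,0): no bracket -> illegal
(3,4): flips 1 -> legal
(3,5): no bracket -> illegal
(4,0): flips 1 -> legal
(4,1): flips 2 -> legal
(4,2): flips 1 -> legal
(4,5): flips 1 -> legal
(5,2): flips 1 -> legal
(5,5): flips 2 -> legal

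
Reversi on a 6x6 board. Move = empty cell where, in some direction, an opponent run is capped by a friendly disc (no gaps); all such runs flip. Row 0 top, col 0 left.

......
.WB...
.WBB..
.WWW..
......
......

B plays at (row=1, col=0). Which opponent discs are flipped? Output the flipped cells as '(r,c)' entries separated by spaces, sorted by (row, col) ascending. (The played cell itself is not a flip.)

Answer: (1,1)

Derivation:
Dir NW: edge -> no flip
Dir N: first cell '.' (not opp) -> no flip
Dir NE: first cell '.' (not opp) -> no flip
Dir W: edge -> no flip
Dir E: opp run (1,1) capped by B -> flip
Dir SW: edge -> no flip
Dir S: first cell '.' (not opp) -> no flip
Dir SE: opp run (2,1) (3,2), next='.' -> no flip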